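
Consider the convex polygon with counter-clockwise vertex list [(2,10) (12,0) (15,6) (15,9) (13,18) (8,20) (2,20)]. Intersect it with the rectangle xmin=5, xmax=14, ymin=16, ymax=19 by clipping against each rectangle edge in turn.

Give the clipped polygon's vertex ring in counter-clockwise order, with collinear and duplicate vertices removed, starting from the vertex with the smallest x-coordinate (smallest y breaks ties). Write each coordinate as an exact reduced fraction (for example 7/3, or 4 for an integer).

Clipped polygon: [(5,16) (121/9,16) (13,18) (21/2,19) (5,19)]

1. After x ≥ 5: [(5,7) (12,0) (15,6) (15,9) (13,18) (8,20) (5,20)]
2. After x ≤ 14: [(5,7) (12,0) (14,4) (14,27/2) (13,18) (8,20) (5,20)]
3. After y ≥ 16: [(5,16) (121/9,16) (13,18) (8,20) (5,20)]
4. After y ≤ 19: [(5,19) (5,16) (121/9,16) (13,18) (21/2,19)]
5. Canonical ring: [(5,16) (121/9,16) (13,18) (21/2,19) (5,19)]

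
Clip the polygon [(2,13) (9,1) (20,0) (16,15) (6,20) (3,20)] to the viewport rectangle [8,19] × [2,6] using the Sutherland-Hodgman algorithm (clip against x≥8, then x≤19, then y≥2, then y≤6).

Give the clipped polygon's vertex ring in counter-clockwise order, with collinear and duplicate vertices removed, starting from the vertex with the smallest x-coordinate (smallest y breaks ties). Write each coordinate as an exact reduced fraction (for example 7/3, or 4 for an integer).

1. After x ≥ 8: [(8,19/7) (9,1) (20,0) (16,15) (8,19)]
2. After x ≤ 19: [(8,19/7) (9,1) (19,1/11) (19,15/4) (16,15) (8,19)]
3. After y ≥ 2: [(8,19/7) (101/12,2) (19,2) (19,15/4) (16,15) (8,19)]
4. After y ≤ 6: [(8,6) (8,19/7) (101/12,2) (19,2) (19,15/4) (92/5,6)]
5. Canonical ring: [(8,19/7) (101/12,2) (19,2) (19,15/4) (92/5,6) (8,6)]

Clipped polygon: [(8,19/7) (101/12,2) (19,2) (19,15/4) (92/5,6) (8,6)]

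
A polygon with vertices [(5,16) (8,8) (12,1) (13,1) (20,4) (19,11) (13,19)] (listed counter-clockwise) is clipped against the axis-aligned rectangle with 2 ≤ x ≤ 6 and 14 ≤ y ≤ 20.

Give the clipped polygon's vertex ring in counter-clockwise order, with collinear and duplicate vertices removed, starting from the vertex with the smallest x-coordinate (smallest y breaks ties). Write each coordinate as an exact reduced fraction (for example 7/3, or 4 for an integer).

1. After x ≥ 2: [(5,16) (8,8) (12,1) (13,1) (20,4) (19,11) (13,19)]
2. After x ≤ 6: [(6,131/8) (5,16) (6,40/3)]
3. After y ≥ 14: [(6,14) (6,131/8) (5,16) (23/4,14)]
4. After y ≤ 20: [(6,14) (6,131/8) (5,16) (23/4,14)]
5. Canonical ring: [(5,16) (23/4,14) (6,14) (6,131/8)]

Clipped polygon: [(5,16) (23/4,14) (6,14) (6,131/8)]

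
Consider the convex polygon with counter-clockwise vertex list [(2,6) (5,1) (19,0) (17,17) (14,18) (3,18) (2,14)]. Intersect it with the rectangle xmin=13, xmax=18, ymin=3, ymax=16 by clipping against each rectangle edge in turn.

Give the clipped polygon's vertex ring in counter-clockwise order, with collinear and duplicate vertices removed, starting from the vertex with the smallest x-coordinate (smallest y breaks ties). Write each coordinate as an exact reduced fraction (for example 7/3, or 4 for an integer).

1. After x ≥ 13: [(13,3/7) (19,0) (17,17) (14,18) (13,18)]
2. After x ≤ 18: [(13,3/7) (18,1/14) (18,17/2) (17,17) (14,18) (13,18)]
3. After y ≥ 3: [(13,3) (18,3) (18,17/2) (17,17) (14,18) (13,18)]
4. After y ≤ 16: [(13,16) (13,3) (18,3) (18,17/2) (291/17,16)]
5. Canonical ring: [(13,3) (18,3) (18,17/2) (291/17,16) (13,16)]

Clipped polygon: [(13,3) (18,3) (18,17/2) (291/17,16) (13,16)]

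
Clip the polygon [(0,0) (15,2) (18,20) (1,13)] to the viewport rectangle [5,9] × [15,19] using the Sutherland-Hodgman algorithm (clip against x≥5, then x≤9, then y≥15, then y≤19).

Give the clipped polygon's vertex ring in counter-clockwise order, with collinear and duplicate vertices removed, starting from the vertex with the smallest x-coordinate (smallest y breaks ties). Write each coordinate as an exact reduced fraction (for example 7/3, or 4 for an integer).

Clipped polygon: [(41/7,15) (9,15) (9,277/17)]

1. After x ≥ 5: [(5,2/3) (15,2) (18,20) (5,249/17)]
2. After x ≤ 9: [(5,2/3) (9,6/5) (9,277/17) (5,249/17)]
3. After y ≥ 15: [(9,15) (9,277/17) (41/7,15)]
4. After y ≤ 19: [(9,15) (9,277/17) (41/7,15)]
5. Canonical ring: [(41/7,15) (9,15) (9,277/17)]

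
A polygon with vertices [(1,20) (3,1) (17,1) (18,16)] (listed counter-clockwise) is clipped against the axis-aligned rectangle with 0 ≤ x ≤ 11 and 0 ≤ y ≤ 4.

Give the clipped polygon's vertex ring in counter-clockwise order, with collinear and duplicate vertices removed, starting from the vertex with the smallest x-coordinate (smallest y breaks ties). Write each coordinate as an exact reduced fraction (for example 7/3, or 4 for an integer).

Clipped polygon: [(51/19,4) (3,1) (11,1) (11,4)]

1. After x ≥ 0: [(1,20) (3,1) (17,1) (18,16)]
2. After x ≤ 11: [(11,300/17) (1,20) (3,1) (11,1)]
3. After y ≥ 0: [(11,300/17) (1,20) (3,1) (11,1)]
4. After y ≤ 4: [(11,4) (51/19,4) (3,1) (11,1)]
5. Canonical ring: [(51/19,4) (3,1) (11,1) (11,4)]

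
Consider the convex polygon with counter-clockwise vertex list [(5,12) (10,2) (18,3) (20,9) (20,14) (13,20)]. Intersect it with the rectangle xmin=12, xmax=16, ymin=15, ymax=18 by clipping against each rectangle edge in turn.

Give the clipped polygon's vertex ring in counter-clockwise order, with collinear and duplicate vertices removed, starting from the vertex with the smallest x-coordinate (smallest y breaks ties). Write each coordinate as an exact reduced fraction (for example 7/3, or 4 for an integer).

1. After x ≥ 12: [(12,19) (12,9/4) (18,3) (20,9) (20,14) (13,20)]
2. After x ≤ 16: [(12,19) (12,9/4) (16,11/4) (16,122/7) (13,20)]
3. After y ≥ 15: [(12,19) (12,15) (16,15) (16,122/7) (13,20)]
4. After y ≤ 18: [(12,18) (12,15) (16,15) (16,122/7) (46/3,18)]
5. Canonical ring: [(12,15) (16,15) (16,122/7) (46/3,18) (12,18)]

Clipped polygon: [(12,15) (16,15) (16,122/7) (46/3,18) (12,18)]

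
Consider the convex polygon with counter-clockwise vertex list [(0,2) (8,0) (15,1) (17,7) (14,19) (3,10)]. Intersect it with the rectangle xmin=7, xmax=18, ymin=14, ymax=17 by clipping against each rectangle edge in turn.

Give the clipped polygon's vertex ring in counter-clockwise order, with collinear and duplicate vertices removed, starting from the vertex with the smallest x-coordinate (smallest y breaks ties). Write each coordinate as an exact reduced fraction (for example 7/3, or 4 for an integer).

1. After x ≥ 7: [(7,1/4) (8,0) (15,1) (17,7) (14,19) (7,146/11)]
2. After x ≤ 18: [(7,1/4) (8,0) (15,1) (17,7) (14,19) (7,146/11)]
3. After y ≥ 14: [(61/4,14) (14,19) (71/9,14)]
4. After y ≤ 17: [(61/4,14) (29/2,17) (104/9,17) (71/9,14)]
5. Canonical ring: [(71/9,14) (61/4,14) (29/2,17) (104/9,17)]

Clipped polygon: [(71/9,14) (61/4,14) (29/2,17) (104/9,17)]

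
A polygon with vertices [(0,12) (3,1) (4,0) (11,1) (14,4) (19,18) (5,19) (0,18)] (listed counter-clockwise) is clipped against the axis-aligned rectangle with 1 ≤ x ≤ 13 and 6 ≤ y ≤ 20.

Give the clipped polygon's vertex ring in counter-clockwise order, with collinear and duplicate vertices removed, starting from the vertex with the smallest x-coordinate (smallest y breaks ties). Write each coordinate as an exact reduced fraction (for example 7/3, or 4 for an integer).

Clipped polygon: [(1,25/3) (18/11,6) (13,6) (13,129/7) (5,19) (1,91/5)]

1. After x ≥ 1: [(1,25/3) (3,1) (4,0) (11,1) (14,4) (19,18) (5,19) (1,91/5)]
2. After x ≤ 13: [(1,25/3) (3,1) (4,0) (11,1) (13,3) (13,129/7) (5,19) (1,91/5)]
3. After y ≥ 6: [(1,25/3) (18/11,6) (13,6) (13,129/7) (5,19) (1,91/5)]
4. After y ≤ 20: [(1,25/3) (18/11,6) (13,6) (13,129/7) (5,19) (1,91/5)]
5. Canonical ring: [(1,25/3) (18/11,6) (13,6) (13,129/7) (5,19) (1,91/5)]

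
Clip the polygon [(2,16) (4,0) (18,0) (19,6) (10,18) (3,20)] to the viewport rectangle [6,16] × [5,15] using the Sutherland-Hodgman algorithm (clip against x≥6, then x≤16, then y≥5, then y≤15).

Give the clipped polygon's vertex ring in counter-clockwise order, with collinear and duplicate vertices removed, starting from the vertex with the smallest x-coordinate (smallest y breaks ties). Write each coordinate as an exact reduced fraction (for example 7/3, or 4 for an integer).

1. After x ≥ 6: [(6,0) (18,0) (19,6) (10,18) (6,134/7)]
2. After x ≤ 16: [(6,0) (16,0) (16,10) (10,18) (6,134/7)]
3. After y ≥ 5: [(6,5) (16,5) (16,10) (10,18) (6,134/7)]
4. After y ≤ 15: [(6,15) (6,5) (16,5) (16,10) (49/4,15)]
5. Canonical ring: [(6,5) (16,5) (16,10) (49/4,15) (6,15)]

Clipped polygon: [(6,5) (16,5) (16,10) (49/4,15) (6,15)]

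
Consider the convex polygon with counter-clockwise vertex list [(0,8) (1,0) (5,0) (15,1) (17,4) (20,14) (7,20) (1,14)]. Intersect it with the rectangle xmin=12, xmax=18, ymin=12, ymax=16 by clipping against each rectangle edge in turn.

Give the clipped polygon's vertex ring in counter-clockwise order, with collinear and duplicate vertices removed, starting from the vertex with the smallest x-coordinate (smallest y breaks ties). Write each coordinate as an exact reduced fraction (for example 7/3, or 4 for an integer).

1. After x ≥ 12: [(12,7/10) (15,1) (17,4) (20,14) (12,230/13)]
2. After x ≤ 18: [(12,7/10) (15,1) (17,4) (18,22/3) (18,194/13) (12,230/13)]
3. After y ≥ 12: [(12,12) (18,12) (18,194/13) (12,230/13)]
4. After y ≤ 16: [(12,16) (12,12) (18,12) (18,194/13) (47/3,16)]
5. Canonical ring: [(12,12) (18,12) (18,194/13) (47/3,16) (12,16)]

Clipped polygon: [(12,12) (18,12) (18,194/13) (47/3,16) (12,16)]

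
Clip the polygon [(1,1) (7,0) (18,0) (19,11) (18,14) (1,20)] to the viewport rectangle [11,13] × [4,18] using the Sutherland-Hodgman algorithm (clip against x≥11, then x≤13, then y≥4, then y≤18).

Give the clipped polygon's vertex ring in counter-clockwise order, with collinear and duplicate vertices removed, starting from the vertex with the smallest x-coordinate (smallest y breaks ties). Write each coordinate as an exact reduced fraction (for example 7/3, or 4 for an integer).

1. After x ≥ 11: [(11,0) (18,0) (19,11) (18,14) (11,280/17)]
2. After x ≤ 13: [(11,0) (13,0) (13,268/17) (11,280/17)]
3. After y ≥ 4: [(11,4) (13,4) (13,268/17) (11,280/17)]
4. After y ≤ 18: [(11,4) (13,4) (13,268/17) (11,280/17)]
5. Canonical ring: [(11,4) (13,4) (13,268/17) (11,280/17)]

Clipped polygon: [(11,4) (13,4) (13,268/17) (11,280/17)]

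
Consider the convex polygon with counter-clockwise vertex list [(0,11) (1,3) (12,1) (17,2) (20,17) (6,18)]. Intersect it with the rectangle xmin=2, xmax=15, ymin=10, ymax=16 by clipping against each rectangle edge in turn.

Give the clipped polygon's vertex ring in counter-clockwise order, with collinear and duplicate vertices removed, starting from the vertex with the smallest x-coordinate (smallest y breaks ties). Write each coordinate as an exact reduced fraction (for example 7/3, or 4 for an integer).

Clipped polygon: [(2,10) (15,10) (15,16) (30/7,16) (2,40/3)]

1. After x ≥ 2: [(2,40/3) (2,31/11) (12,1) (17,2) (20,17) (6,18)]
2. After x ≤ 15: [(2,40/3) (2,31/11) (12,1) (15,8/5) (15,243/14) (6,18)]
3. After y ≥ 10: [(2,40/3) (2,10) (15,10) (15,243/14) (6,18)]
4. After y ≤ 16: [(30/7,16) (2,40/3) (2,10) (15,10) (15,16)]
5. Canonical ring: [(2,10) (15,10) (15,16) (30/7,16) (2,40/3)]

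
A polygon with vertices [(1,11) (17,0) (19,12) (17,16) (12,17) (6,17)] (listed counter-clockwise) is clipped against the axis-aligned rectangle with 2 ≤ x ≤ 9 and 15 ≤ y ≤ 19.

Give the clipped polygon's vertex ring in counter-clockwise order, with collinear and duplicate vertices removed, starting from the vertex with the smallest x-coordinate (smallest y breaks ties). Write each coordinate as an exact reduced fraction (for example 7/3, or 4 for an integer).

1. After x ≥ 2: [(2,61/5) (2,165/16) (17,0) (19,12) (17,16) (12,17) (6,17)]
2. After x ≤ 9: [(2,61/5) (2,165/16) (9,11/2) (9,17) (6,17)]
3. After y ≥ 15: [(13/3,15) (9,15) (9,17) (6,17)]
4. After y ≤ 19: [(13/3,15) (9,15) (9,17) (6,17)]
5. Canonical ring: [(13/3,15) (9,15) (9,17) (6,17)]

Clipped polygon: [(13/3,15) (9,15) (9,17) (6,17)]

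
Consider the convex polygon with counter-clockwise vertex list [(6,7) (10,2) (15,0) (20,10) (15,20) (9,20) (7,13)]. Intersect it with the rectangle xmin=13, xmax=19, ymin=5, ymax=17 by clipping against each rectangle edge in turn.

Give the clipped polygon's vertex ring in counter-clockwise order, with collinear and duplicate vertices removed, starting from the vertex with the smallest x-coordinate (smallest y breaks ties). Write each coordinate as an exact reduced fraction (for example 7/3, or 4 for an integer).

Clipped polygon: [(13,5) (35/2,5) (19,8) (19,12) (33/2,17) (13,17)]

1. After x ≥ 13: [(13,4/5) (15,0) (20,10) (15,20) (13,20)]
2. After x ≤ 19: [(13,4/5) (15,0) (19,8) (19,12) (15,20) (13,20)]
3. After y ≥ 5: [(13,5) (35/2,5) (19,8) (19,12) (15,20) (13,20)]
4. After y ≤ 17: [(13,17) (13,5) (35/2,5) (19,8) (19,12) (33/2,17)]
5. Canonical ring: [(13,5) (35/2,5) (19,8) (19,12) (33/2,17) (13,17)]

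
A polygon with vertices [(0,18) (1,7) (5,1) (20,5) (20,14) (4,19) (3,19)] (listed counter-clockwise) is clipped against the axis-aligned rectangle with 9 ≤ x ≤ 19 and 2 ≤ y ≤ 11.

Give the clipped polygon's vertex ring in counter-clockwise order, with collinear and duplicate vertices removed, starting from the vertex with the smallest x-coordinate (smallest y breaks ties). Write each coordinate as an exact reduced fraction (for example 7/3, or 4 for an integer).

1. After x ≥ 9: [(9,31/15) (20,5) (20,14) (9,279/16)]
2. After x ≤ 19: [(9,31/15) (19,71/15) (19,229/16) (9,279/16)]
3. After y ≥ 2: [(9,31/15) (19,71/15) (19,229/16) (9,279/16)]
4. After y ≤ 11: [(9,11) (9,31/15) (19,71/15) (19,11)]
5. Canonical ring: [(9,31/15) (19,71/15) (19,11) (9,11)]

Clipped polygon: [(9,31/15) (19,71/15) (19,11) (9,11)]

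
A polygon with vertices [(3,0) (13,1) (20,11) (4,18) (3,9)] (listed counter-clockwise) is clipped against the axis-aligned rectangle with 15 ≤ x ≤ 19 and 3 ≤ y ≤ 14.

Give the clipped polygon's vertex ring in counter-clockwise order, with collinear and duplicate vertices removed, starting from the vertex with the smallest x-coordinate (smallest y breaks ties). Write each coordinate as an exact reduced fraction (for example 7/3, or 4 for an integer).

Clipped polygon: [(15,27/7) (19,67/7) (19,183/16) (15,211/16)]

1. After x ≥ 15: [(15,27/7) (20,11) (15,211/16)]
2. After x ≤ 19: [(15,27/7) (19,67/7) (19,183/16) (15,211/16)]
3. After y ≥ 3: [(15,27/7) (19,67/7) (19,183/16) (15,211/16)]
4. After y ≤ 14: [(15,27/7) (19,67/7) (19,183/16) (15,211/16)]
5. Canonical ring: [(15,27/7) (19,67/7) (19,183/16) (15,211/16)]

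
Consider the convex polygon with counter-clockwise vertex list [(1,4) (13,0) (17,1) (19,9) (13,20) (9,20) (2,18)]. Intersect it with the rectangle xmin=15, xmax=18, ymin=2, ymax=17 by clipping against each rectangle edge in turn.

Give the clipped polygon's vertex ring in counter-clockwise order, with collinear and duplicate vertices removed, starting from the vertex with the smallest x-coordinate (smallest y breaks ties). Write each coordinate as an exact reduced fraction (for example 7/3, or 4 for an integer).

Clipped polygon: [(15,2) (69/4,2) (18,5) (18,65/6) (15,49/3)]

1. After x ≥ 15: [(15,1/2) (17,1) (19,9) (15,49/3)]
2. After x ≤ 18: [(15,1/2) (17,1) (18,5) (18,65/6) (15,49/3)]
3. After y ≥ 2: [(15,2) (69/4,2) (18,5) (18,65/6) (15,49/3)]
4. After y ≤ 17: [(15,2) (69/4,2) (18,5) (18,65/6) (15,49/3)]
5. Canonical ring: [(15,2) (69/4,2) (18,5) (18,65/6) (15,49/3)]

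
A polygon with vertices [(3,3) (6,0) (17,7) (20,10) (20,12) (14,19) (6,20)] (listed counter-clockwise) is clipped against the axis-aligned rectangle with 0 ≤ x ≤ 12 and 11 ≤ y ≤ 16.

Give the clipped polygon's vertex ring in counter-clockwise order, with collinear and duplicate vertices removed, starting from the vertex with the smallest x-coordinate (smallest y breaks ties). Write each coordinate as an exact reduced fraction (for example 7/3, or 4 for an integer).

1. After x ≥ 0: [(3,3) (6,0) (17,7) (20,10) (20,12) (14,19) (6,20)]
2. After x ≤ 12: [(3,3) (6,0) (12,42/11) (12,77/4) (6,20)]
3. After y ≥ 11: [(75/17,11) (12,11) (12,77/4) (6,20)]
4. After y ≤ 16: [(90/17,16) (75/17,11) (12,11) (12,16)]
5. Canonical ring: [(75/17,11) (12,11) (12,16) (90/17,16)]

Clipped polygon: [(75/17,11) (12,11) (12,16) (90/17,16)]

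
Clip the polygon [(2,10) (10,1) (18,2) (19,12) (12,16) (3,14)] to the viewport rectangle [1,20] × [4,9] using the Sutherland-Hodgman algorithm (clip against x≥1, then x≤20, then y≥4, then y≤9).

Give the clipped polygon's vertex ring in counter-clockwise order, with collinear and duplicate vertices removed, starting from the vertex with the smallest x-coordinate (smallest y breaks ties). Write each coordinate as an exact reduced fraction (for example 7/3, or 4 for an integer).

Clipped polygon: [(26/9,9) (22/3,4) (91/5,4) (187/10,9)]

1. After x ≥ 1: [(2,10) (10,1) (18,2) (19,12) (12,16) (3,14)]
2. After x ≤ 20: [(2,10) (10,1) (18,2) (19,12) (12,16) (3,14)]
3. After y ≥ 4: [(2,10) (22/3,4) (91/5,4) (19,12) (12,16) (3,14)]
4. After y ≤ 9: [(26/9,9) (22/3,4) (91/5,4) (187/10,9)]
5. Canonical ring: [(26/9,9) (22/3,4) (91/5,4) (187/10,9)]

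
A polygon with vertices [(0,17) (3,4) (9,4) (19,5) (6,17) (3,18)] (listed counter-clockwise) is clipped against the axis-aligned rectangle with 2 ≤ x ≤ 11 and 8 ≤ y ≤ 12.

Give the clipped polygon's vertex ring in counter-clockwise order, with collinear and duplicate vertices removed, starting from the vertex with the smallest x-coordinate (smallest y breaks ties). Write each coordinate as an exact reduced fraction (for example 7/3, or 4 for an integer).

1. After x ≥ 2: [(2,53/3) (2,25/3) (3,4) (9,4) (19,5) (6,17) (3,18)]
2. After x ≤ 11: [(2,53/3) (2,25/3) (3,4) (9,4) (11,21/5) (11,161/13) (6,17) (3,18)]
3. After y ≥ 8: [(2,53/3) (2,25/3) (27/13,8) (11,8) (11,161/13) (6,17) (3,18)]
4. After y ≤ 12: [(2,12) (2,25/3) (27/13,8) (11,8) (11,12)]
5. Canonical ring: [(2,25/3) (27/13,8) (11,8) (11,12) (2,12)]

Clipped polygon: [(2,25/3) (27/13,8) (11,8) (11,12) (2,12)]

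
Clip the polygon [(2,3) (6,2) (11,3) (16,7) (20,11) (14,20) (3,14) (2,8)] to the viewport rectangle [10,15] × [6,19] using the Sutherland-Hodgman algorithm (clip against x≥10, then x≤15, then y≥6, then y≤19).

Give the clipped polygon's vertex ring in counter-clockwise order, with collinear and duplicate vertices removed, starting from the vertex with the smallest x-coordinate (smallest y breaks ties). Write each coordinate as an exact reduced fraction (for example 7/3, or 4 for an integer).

1. After x ≥ 10: [(10,14/5) (11,3) (16,7) (20,11) (14,20) (10,196/11)]
2. After x ≤ 15: [(10,14/5) (11,3) (15,31/5) (15,37/2) (14,20) (10,196/11)]
3. After y ≥ 6: [(10,6) (59/4,6) (15,31/5) (15,37/2) (14,20) (10,196/11)]
4. After y ≤ 19: [(10,6) (59/4,6) (15,31/5) (15,37/2) (44/3,19) (73/6,19) (10,196/11)]
5. Canonical ring: [(10,6) (59/4,6) (15,31/5) (15,37/2) (44/3,19) (73/6,19) (10,196/11)]

Clipped polygon: [(10,6) (59/4,6) (15,31/5) (15,37/2) (44/3,19) (73/6,19) (10,196/11)]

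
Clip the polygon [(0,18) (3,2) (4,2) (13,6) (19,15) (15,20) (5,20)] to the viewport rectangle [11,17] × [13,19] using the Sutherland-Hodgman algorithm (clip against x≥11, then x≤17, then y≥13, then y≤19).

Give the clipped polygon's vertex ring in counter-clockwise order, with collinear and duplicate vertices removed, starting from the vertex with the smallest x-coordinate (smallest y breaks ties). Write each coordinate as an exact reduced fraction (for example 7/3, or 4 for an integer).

1. After x ≥ 11: [(11,46/9) (13,6) (19,15) (15,20) (11,20)]
2. After x ≤ 17: [(11,46/9) (13,6) (17,12) (17,35/2) (15,20) (11,20)]
3. After y ≥ 13: [(11,13) (17,13) (17,35/2) (15,20) (11,20)]
4. After y ≤ 19: [(11,19) (11,13) (17,13) (17,35/2) (79/5,19)]
5. Canonical ring: [(11,13) (17,13) (17,35/2) (79/5,19) (11,19)]

Clipped polygon: [(11,13) (17,13) (17,35/2) (79/5,19) (11,19)]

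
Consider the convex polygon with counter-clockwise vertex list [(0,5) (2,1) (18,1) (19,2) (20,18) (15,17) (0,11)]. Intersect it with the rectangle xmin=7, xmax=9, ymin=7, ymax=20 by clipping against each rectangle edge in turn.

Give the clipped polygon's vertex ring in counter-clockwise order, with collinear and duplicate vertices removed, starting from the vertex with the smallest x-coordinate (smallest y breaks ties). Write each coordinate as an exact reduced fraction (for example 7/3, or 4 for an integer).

1. After x ≥ 7: [(7,1) (18,1) (19,2) (20,18) (15,17) (7,69/5)]
2. After x ≤ 9: [(7,1) (9,1) (9,73/5) (7,69/5)]
3. After y ≥ 7: [(7,7) (9,7) (9,73/5) (7,69/5)]
4. After y ≤ 20: [(7,7) (9,7) (9,73/5) (7,69/5)]
5. Canonical ring: [(7,7) (9,7) (9,73/5) (7,69/5)]

Clipped polygon: [(7,7) (9,7) (9,73/5) (7,69/5)]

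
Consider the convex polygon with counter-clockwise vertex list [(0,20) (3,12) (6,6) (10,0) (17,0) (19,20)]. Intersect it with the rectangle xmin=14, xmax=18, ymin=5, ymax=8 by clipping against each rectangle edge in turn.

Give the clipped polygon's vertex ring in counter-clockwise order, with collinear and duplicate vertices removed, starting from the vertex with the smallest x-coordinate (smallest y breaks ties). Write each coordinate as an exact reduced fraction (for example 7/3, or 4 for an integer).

1. After x ≥ 14: [(14,20) (14,0) (17,0) (19,20)]
2. After x ≤ 18: [(18,20) (14,20) (14,0) (17,0) (18,10)]
3. After y ≥ 5: [(18,20) (14,20) (14,5) (35/2,5) (18,10)]
4. After y ≤ 8: [(14,8) (14,5) (35/2,5) (89/5,8)]
5. Canonical ring: [(14,5) (35/2,5) (89/5,8) (14,8)]

Clipped polygon: [(14,5) (35/2,5) (89/5,8) (14,8)]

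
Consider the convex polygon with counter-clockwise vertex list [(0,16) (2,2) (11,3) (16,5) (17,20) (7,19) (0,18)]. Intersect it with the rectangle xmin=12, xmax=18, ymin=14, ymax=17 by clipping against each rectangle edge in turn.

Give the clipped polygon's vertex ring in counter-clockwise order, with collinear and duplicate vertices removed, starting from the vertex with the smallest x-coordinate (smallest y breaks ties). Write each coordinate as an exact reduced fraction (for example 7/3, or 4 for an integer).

1. After x ≥ 12: [(12,17/5) (16,5) (17,20) (12,39/2)]
2. After x ≤ 18: [(12,17/5) (16,5) (17,20) (12,39/2)]
3. After y ≥ 14: [(12,14) (83/5,14) (17,20) (12,39/2)]
4. After y ≤ 17: [(12,17) (12,14) (83/5,14) (84/5,17)]
5. Canonical ring: [(12,14) (83/5,14) (84/5,17) (12,17)]

Clipped polygon: [(12,14) (83/5,14) (84/5,17) (12,17)]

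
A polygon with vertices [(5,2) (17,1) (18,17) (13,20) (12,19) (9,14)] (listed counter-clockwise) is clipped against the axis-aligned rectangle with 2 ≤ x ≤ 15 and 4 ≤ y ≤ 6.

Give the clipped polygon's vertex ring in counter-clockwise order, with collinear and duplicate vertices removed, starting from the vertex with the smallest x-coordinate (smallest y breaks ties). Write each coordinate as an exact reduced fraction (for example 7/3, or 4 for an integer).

1. After x ≥ 2: [(5,2) (17,1) (18,17) (13,20) (12,19) (9,14)]
2. After x ≤ 15: [(5,2) (15,7/6) (15,94/5) (13,20) (12,19) (9,14)]
3. After y ≥ 4: [(17/3,4) (15,4) (15,94/5) (13,20) (12,19) (9,14)]
4. After y ≤ 6: [(19/3,6) (17/3,4) (15,4) (15,6)]
5. Canonical ring: [(17/3,4) (15,4) (15,6) (19/3,6)]

Clipped polygon: [(17/3,4) (15,4) (15,6) (19/3,6)]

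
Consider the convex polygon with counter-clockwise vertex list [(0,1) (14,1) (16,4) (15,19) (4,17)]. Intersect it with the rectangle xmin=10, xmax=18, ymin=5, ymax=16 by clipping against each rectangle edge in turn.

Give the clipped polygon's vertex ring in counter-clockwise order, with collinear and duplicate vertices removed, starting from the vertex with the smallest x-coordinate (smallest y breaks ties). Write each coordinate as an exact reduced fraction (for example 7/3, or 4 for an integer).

1. After x ≥ 10: [(10,1) (14,1) (16,4) (15,19) (10,199/11)]
2. After x ≤ 18: [(10,1) (14,1) (16,4) (15,19) (10,199/11)]
3. After y ≥ 5: [(10,5) (239/15,5) (15,19) (10,199/11)]
4. After y ≤ 16: [(10,16) (10,5) (239/15,5) (76/5,16)]
5. Canonical ring: [(10,5) (239/15,5) (76/5,16) (10,16)]

Clipped polygon: [(10,5) (239/15,5) (76/5,16) (10,16)]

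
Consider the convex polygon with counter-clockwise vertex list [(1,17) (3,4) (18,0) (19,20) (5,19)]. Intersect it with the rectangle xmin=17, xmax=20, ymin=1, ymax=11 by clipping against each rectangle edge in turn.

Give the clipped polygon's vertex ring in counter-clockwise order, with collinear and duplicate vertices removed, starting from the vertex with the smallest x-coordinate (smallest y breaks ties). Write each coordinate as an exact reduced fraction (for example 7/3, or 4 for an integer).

1. After x ≥ 17: [(17,4/15) (18,0) (19,20) (17,139/7)]
2. After x ≤ 20: [(17,4/15) (18,0) (19,20) (17,139/7)]
3. After y ≥ 1: [(17,1) (361/20,1) (19,20) (17,139/7)]
4. After y ≤ 11: [(17,11) (17,1) (361/20,1) (371/20,11)]
5. Canonical ring: [(17,1) (361/20,1) (371/20,11) (17,11)]

Clipped polygon: [(17,1) (361/20,1) (371/20,11) (17,11)]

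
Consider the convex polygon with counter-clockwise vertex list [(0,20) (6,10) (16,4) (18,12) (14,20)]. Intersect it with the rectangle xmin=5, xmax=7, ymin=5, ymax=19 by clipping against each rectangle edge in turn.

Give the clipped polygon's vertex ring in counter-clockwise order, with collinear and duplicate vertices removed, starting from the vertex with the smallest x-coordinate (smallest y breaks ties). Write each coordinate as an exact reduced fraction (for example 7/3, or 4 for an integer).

1. After x ≥ 5: [(5,20) (5,35/3) (6,10) (16,4) (18,12) (14,20)]
2. After x ≤ 7: [(7,20) (5,20) (5,35/3) (6,10) (7,47/5)]
3. After y ≥ 5: [(7,20) (5,20) (5,35/3) (6,10) (7,47/5)]
4. After y ≤ 19: [(7,19) (5,19) (5,35/3) (6,10) (7,47/5)]
5. Canonical ring: [(5,35/3) (6,10) (7,47/5) (7,19) (5,19)]

Clipped polygon: [(5,35/3) (6,10) (7,47/5) (7,19) (5,19)]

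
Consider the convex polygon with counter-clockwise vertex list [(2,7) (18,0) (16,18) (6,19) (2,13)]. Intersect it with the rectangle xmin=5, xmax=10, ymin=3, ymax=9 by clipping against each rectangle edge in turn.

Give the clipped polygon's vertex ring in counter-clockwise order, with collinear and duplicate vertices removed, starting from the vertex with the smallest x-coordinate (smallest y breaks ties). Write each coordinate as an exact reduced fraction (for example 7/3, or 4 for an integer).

1. After x ≥ 5: [(5,91/16) (18,0) (16,18) (6,19) (5,35/2)]
2. After x ≤ 10: [(5,91/16) (10,7/2) (10,93/5) (6,19) (5,35/2)]
3. After y ≥ 3: [(5,91/16) (10,7/2) (10,93/5) (6,19) (5,35/2)]
4. After y ≤ 9: [(5,9) (5,91/16) (10,7/2) (10,9)]
5. Canonical ring: [(5,91/16) (10,7/2) (10,9) (5,9)]

Clipped polygon: [(5,91/16) (10,7/2) (10,9) (5,9)]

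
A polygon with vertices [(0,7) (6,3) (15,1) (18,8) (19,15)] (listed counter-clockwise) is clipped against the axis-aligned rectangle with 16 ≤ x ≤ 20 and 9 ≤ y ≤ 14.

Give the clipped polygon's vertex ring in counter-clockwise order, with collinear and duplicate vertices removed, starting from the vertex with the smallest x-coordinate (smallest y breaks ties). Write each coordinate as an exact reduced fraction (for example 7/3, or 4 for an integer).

Clipped polygon: [(16,9) (127/7,9) (132/7,14) (133/8,14) (16,261/19)]

1. After x ≥ 16: [(16,261/19) (16,10/3) (18,8) (19,15)]
2. After x ≤ 20: [(16,261/19) (16,10/3) (18,8) (19,15)]
3. After y ≥ 9: [(16,261/19) (16,9) (127/7,9) (19,15)]
4. After y ≤ 14: [(133/8,14) (16,261/19) (16,9) (127/7,9) (132/7,14)]
5. Canonical ring: [(16,9) (127/7,9) (132/7,14) (133/8,14) (16,261/19)]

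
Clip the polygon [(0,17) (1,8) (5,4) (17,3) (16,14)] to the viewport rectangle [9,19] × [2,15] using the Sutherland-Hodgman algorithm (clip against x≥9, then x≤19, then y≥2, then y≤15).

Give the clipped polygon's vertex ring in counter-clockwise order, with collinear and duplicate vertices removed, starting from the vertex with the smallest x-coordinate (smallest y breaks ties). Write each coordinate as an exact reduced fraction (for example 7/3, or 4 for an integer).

Clipped polygon: [(9,11/3) (17,3) (16,14) (32/3,15) (9,15)]

1. After x ≥ 9: [(9,245/16) (9,11/3) (17,3) (16,14)]
2. After x ≤ 19: [(9,245/16) (9,11/3) (17,3) (16,14)]
3. After y ≥ 2: [(9,245/16) (9,11/3) (17,3) (16,14)]
4. After y ≤ 15: [(32/3,15) (9,15) (9,11/3) (17,3) (16,14)]
5. Canonical ring: [(9,11/3) (17,3) (16,14) (32/3,15) (9,15)]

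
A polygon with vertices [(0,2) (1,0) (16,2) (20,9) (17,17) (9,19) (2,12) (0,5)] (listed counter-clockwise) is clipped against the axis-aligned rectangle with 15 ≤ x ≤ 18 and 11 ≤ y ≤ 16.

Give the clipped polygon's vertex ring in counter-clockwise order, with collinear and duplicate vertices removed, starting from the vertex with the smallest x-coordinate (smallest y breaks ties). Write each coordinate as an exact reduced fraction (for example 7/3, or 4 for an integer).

Clipped polygon: [(15,11) (18,11) (18,43/3) (139/8,16) (15,16)]

1. After x ≥ 15: [(15,28/15) (16,2) (20,9) (17,17) (15,35/2)]
2. After x ≤ 18: [(15,28/15) (16,2) (18,11/2) (18,43/3) (17,17) (15,35/2)]
3. After y ≥ 11: [(15,11) (18,11) (18,43/3) (17,17) (15,35/2)]
4. After y ≤ 16: [(15,16) (15,11) (18,11) (18,43/3) (139/8,16)]
5. Canonical ring: [(15,11) (18,11) (18,43/3) (139/8,16) (15,16)]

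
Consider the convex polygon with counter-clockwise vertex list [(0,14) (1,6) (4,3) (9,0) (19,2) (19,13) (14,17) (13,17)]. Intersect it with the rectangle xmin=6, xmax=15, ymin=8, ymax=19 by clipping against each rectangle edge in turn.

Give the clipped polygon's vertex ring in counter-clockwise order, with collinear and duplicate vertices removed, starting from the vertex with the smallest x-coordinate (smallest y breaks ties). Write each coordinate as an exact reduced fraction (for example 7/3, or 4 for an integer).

Clipped polygon: [(6,8) (15,8) (15,81/5) (14,17) (13,17) (6,200/13)]

1. After x ≥ 6: [(6,200/13) (6,9/5) (9,0) (19,2) (19,13) (14,17) (13,17)]
2. After x ≤ 15: [(6,200/13) (6,9/5) (9,0) (15,6/5) (15,81/5) (14,17) (13,17)]
3. After y ≥ 8: [(6,200/13) (6,8) (15,8) (15,81/5) (14,17) (13,17)]
4. After y ≤ 19: [(6,200/13) (6,8) (15,8) (15,81/5) (14,17) (13,17)]
5. Canonical ring: [(6,8) (15,8) (15,81/5) (14,17) (13,17) (6,200/13)]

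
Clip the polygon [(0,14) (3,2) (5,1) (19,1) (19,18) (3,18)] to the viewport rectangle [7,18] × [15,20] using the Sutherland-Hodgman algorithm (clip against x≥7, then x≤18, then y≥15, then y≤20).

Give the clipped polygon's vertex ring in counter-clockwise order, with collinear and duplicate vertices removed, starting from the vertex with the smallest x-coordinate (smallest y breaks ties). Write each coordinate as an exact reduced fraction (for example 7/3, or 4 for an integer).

Clipped polygon: [(7,15) (18,15) (18,18) (7,18)]

1. After x ≥ 7: [(7,1) (19,1) (19,18) (7,18)]
2. After x ≤ 18: [(7,1) (18,1) (18,18) (7,18)]
3. After y ≥ 15: [(7,15) (18,15) (18,18) (7,18)]
4. After y ≤ 20: [(7,15) (18,15) (18,18) (7,18)]
5. Canonical ring: [(7,15) (18,15) (18,18) (7,18)]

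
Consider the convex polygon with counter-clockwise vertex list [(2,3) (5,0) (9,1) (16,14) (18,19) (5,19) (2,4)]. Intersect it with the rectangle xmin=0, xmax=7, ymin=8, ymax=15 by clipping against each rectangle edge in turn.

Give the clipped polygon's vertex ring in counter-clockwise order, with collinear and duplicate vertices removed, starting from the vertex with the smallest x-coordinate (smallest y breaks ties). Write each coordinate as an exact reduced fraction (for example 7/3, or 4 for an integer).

1. After x ≥ 0: [(2,3) (5,0) (9,1) (16,14) (18,19) (5,19) (2,4)]
2. After x ≤ 7: [(2,3) (5,0) (7,1/2) (7,19) (5,19) (2,4)]
3. After y ≥ 8: [(7,8) (7,19) (5,19) (14/5,8)]
4. After y ≤ 15: [(7,8) (7,15) (21/5,15) (14/5,8)]
5. Canonical ring: [(14/5,8) (7,8) (7,15) (21/5,15)]

Clipped polygon: [(14/5,8) (7,8) (7,15) (21/5,15)]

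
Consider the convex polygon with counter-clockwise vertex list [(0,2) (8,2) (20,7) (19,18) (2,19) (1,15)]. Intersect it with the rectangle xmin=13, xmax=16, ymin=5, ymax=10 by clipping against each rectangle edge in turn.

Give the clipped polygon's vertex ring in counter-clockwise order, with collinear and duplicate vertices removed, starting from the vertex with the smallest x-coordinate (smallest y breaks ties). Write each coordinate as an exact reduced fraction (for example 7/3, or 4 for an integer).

1. After x ≥ 13: [(13,49/12) (20,7) (19,18) (13,312/17)]
2. After x ≤ 16: [(13,49/12) (16,16/3) (16,309/17) (13,312/17)]
3. After y ≥ 5: [(13,5) (76/5,5) (16,16/3) (16,309/17) (13,312/17)]
4. After y ≤ 10: [(13,10) (13,5) (76/5,5) (16,16/3) (16,10)]
5. Canonical ring: [(13,5) (76/5,5) (16,16/3) (16,10) (13,10)]

Clipped polygon: [(13,5) (76/5,5) (16,16/3) (16,10) (13,10)]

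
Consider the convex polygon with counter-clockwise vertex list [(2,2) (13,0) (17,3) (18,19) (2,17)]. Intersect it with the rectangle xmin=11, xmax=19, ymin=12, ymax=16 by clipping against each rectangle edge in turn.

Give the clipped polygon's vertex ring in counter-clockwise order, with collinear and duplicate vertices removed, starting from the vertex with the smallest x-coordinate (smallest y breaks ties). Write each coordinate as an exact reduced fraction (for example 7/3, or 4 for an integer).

1. After x ≥ 11: [(11,4/11) (13,0) (17,3) (18,19) (11,145/8)]
2. After x ≤ 19: [(11,4/11) (13,0) (17,3) (18,19) (11,145/8)]
3. After y ≥ 12: [(11,12) (281/16,12) (18,19) (11,145/8)]
4. After y ≤ 16: [(11,16) (11,12) (281/16,12) (285/16,16)]
5. Canonical ring: [(11,12) (281/16,12) (285/16,16) (11,16)]

Clipped polygon: [(11,12) (281/16,12) (285/16,16) (11,16)]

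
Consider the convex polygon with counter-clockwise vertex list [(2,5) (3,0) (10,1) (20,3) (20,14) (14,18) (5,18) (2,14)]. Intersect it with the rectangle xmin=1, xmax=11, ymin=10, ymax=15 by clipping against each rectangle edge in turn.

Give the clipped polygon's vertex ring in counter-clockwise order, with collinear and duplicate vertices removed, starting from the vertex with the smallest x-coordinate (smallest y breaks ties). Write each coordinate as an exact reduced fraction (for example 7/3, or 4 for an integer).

Clipped polygon: [(2,10) (11,10) (11,15) (11/4,15) (2,14)]

1. After x ≥ 1: [(2,5) (3,0) (10,1) (20,3) (20,14) (14,18) (5,18) (2,14)]
2. After x ≤ 11: [(2,5) (3,0) (10,1) (11,6/5) (11,18) (5,18) (2,14)]
3. After y ≥ 10: [(2,10) (11,10) (11,18) (5,18) (2,14)]
4. After y ≤ 15: [(2,10) (11,10) (11,15) (11/4,15) (2,14)]
5. Canonical ring: [(2,10) (11,10) (11,15) (11/4,15) (2,14)]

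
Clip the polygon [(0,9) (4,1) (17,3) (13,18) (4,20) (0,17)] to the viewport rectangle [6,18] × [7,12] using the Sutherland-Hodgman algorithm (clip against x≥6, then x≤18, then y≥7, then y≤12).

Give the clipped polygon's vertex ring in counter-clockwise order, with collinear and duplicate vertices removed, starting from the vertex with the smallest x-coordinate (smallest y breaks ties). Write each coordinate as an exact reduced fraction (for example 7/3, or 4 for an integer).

1. After x ≥ 6: [(6,17/13) (17,3) (13,18) (6,176/9)]
2. After x ≤ 18: [(6,17/13) (17,3) (13,18) (6,176/9)]
3. After y ≥ 7: [(6,7) (239/15,7) (13,18) (6,176/9)]
4. After y ≤ 12: [(6,12) (6,7) (239/15,7) (73/5,12)]
5. Canonical ring: [(6,7) (239/15,7) (73/5,12) (6,12)]

Clipped polygon: [(6,7) (239/15,7) (73/5,12) (6,12)]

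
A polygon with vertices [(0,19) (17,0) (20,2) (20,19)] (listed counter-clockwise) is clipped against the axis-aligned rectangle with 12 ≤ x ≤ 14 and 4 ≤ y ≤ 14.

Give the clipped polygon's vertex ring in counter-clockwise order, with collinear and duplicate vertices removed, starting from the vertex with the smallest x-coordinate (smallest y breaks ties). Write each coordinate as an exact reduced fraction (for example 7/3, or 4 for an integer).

Clipped polygon: [(12,95/17) (255/19,4) (14,4) (14,14) (12,14)]

1. After x ≥ 12: [(12,19) (12,95/17) (17,0) (20,2) (20,19)]
2. After x ≤ 14: [(14,19) (12,19) (12,95/17) (14,57/17)]
3. After y ≥ 4: [(14,4) (14,19) (12,19) (12,95/17) (255/19,4)]
4. After y ≤ 14: [(14,4) (14,14) (12,14) (12,95/17) (255/19,4)]
5. Canonical ring: [(12,95/17) (255/19,4) (14,4) (14,14) (12,14)]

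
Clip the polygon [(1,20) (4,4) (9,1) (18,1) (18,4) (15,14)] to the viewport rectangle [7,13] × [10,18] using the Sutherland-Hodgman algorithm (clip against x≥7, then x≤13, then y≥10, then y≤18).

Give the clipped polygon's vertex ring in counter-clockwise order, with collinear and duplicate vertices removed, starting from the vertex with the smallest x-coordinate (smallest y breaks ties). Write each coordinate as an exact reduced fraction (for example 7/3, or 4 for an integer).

Clipped polygon: [(7,10) (13,10) (13,104/7) (7,122/7)]

1. After x ≥ 7: [(7,122/7) (7,11/5) (9,1) (18,1) (18,4) (15,14)]
2. After x ≤ 13: [(13,104/7) (7,122/7) (7,11/5) (9,1) (13,1)]
3. After y ≥ 10: [(13,10) (13,104/7) (7,122/7) (7,10)]
4. After y ≤ 18: [(13,10) (13,104/7) (7,122/7) (7,10)]
5. Canonical ring: [(7,10) (13,10) (13,104/7) (7,122/7)]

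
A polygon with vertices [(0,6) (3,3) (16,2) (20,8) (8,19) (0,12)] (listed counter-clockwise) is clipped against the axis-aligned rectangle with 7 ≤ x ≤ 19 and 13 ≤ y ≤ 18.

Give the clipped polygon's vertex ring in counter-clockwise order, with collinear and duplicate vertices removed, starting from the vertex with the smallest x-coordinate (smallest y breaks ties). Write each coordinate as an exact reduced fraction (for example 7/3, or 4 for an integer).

1. After x ≥ 7: [(7,35/13) (16,2) (20,8) (8,19) (7,145/8)]
2. After x ≤ 19: [(7,35/13) (16,2) (19,13/2) (19,107/12) (8,19) (7,145/8)]
3. After y ≥ 13: [(7,13) (160/11,13) (8,19) (7,145/8)]
4. After y ≤ 18: [(7,18) (7,13) (160/11,13) (100/11,18)]
5. Canonical ring: [(7,13) (160/11,13) (100/11,18) (7,18)]

Clipped polygon: [(7,13) (160/11,13) (100/11,18) (7,18)]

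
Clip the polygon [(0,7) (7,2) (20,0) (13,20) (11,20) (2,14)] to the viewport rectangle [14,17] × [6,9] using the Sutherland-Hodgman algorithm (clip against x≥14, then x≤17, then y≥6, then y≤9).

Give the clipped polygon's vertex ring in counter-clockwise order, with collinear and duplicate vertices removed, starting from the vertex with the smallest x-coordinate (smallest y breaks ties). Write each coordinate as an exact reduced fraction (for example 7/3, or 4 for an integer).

1. After x ≥ 14: [(14,12/13) (20,0) (14,120/7)]
2. After x ≤ 17: [(14,12/13) (17,6/13) (17,60/7) (14,120/7)]
3. After y ≥ 6: [(14,6) (17,6) (17,60/7) (14,120/7)]
4. After y ≤ 9: [(14,9) (14,6) (17,6) (17,60/7) (337/20,9)]
5. Canonical ring: [(14,6) (17,6) (17,60/7) (337/20,9) (14,9)]

Clipped polygon: [(14,6) (17,6) (17,60/7) (337/20,9) (14,9)]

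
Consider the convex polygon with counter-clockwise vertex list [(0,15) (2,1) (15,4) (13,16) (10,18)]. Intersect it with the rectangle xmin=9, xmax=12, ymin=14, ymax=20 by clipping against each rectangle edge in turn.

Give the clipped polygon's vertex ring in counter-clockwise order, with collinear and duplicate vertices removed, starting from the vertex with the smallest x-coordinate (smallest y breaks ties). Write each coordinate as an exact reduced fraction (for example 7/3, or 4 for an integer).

1. After x ≥ 9: [(9,177/10) (9,34/13) (15,4) (13,16) (10,18)]
2. After x ≤ 12: [(9,177/10) (9,34/13) (12,43/13) (12,50/3) (10,18)]
3. After y ≥ 14: [(9,177/10) (9,14) (12,14) (12,50/3) (10,18)]
4. After y ≤ 20: [(9,177/10) (9,14) (12,14) (12,50/3) (10,18)]
5. Canonical ring: [(9,14) (12,14) (12,50/3) (10,18) (9,177/10)]

Clipped polygon: [(9,14) (12,14) (12,50/3) (10,18) (9,177/10)]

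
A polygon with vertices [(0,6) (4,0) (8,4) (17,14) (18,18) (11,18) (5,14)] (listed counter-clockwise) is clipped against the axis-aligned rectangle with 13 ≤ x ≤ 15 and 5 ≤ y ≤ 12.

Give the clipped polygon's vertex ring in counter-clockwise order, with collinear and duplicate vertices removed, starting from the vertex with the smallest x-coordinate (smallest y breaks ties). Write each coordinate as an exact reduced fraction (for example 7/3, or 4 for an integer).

1. After x ≥ 13: [(13,86/9) (17,14) (18,18) (13,18)]
2. After x ≤ 15: [(13,86/9) (15,106/9) (15,18) (13,18)]
3. After y ≥ 5: [(13,86/9) (15,106/9) (15,18) (13,18)]
4. After y ≤ 12: [(13,12) (13,86/9) (15,106/9) (15,12)]
5. Canonical ring: [(13,86/9) (15,106/9) (15,12) (13,12)]

Clipped polygon: [(13,86/9) (15,106/9) (15,12) (13,12)]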